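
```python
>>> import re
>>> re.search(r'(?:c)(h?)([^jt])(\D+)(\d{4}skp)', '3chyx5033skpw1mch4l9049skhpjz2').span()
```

Pattern: a literal 'c' (non-capturing group); then optionally a literal 'h' (captured); then any character except [jt] (captured); then one or more of a non-digit (captured); then exactly 4 of a digit, then the literal 'skp' (captured).
`search` walks the string left to right and returns the first match it finds.
The match spans [1:12] → 'chyx5033skp'.
Captured: group 1 = 'h', group 2 = 'y', group 3 = 'x', group 4 = '5033skp'.

(1, 12)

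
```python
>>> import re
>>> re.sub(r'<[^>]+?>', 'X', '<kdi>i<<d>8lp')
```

Matches: at [0:5] → '<kdi>'; at [6:10] → '<<d>'.
`sub` substitutes 'X' at each match site.

'XiX8lp'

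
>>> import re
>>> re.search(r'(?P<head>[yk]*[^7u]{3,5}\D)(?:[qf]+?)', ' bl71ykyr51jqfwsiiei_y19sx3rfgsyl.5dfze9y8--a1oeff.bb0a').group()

The pattern matches zero or more of one of [yk], then 3 to 5 of any character except [7u], then a non-digit (captured as 'head'); then one or more of one of [qf] (lazy) (non-capturing group).
`search` walks the string left to right and returns the first match it finds.
The match spans [5:14] → 'ykyr51jqf'.
Captured: group 1 = 'ykyr51jq'.

'ykyr51jqf'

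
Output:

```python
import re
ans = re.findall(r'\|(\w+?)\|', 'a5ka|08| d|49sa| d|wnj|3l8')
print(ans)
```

['08', '49sa', 'wnj']

Scanning left to right: at [4:8] match '|08|', group 1 = '08'; at [10:16] match '|49sa|', group 1 = '49sa'; at [18:23] match '|wnj|', group 1 = 'wnj'.
With a single group, `findall` returns only what that group captured — 3 items.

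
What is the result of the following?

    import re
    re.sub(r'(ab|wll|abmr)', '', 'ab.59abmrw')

'.59mrw'

Alternation isn't longest-match — the leftmost alternative that fits at this position is chosen.
`sub` substitutes '' at each match site.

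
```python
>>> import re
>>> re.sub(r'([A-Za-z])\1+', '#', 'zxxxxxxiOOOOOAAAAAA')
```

'z#i##'

`\1` is not a pattern — it's the concrete string captured by group 1, re-applied verbatim.
`sub` substitutes '#' at each match site.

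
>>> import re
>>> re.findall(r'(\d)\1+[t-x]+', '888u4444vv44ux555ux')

['8', '4', '4', '5']

The backreference `\1` re-matches whatever the first group consumed, character for character.
One capturing group, so `findall` returns just the captured substring from each match — 4 in all.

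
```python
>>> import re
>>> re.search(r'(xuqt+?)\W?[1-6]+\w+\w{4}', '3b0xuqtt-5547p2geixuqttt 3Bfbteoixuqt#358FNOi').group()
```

'xuqtt-5547p2geixuqttt'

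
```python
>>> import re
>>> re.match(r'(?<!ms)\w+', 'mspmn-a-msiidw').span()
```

`re.match` won't scan ahead — the pattern has to work from the very first character.
The match spans [0:5] → 'mspmn'.

(0, 5)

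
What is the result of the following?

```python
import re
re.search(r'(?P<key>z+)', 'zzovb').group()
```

The pattern matches one or more of a literal 'z' (captured as 'key').
`search` walks the string left to right and returns the first match it finds.
The match spans [0:2] → 'zz'.
Captured: group 1 = 'zz'.

'zz'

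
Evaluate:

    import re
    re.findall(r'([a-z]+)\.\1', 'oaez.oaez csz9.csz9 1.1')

['oaez']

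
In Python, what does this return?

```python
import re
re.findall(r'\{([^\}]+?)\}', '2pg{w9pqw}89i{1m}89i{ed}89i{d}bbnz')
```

Walking the string: at [3:10] match '{w9pqw}', group 1 = 'w9pqw'; at [13:17] match '{1m}', group 1 = '1m'; at [20:24] match '{ed}', group 1 = 'ed'; at [27:30] match '{d}', group 1 = 'd'.
With a single group, `findall` returns only what that group captured — 4 items.

['w9pqw', '1m', 'ed', 'd']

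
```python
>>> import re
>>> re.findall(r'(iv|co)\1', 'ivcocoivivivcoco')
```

['co', 'iv', 'co']

After group 1 captures some text, `\1` only succeeds where that same text appears again.
Matches: at [2:6] match 'coco', group 1 = 'co'; at [6:10] match 'iviv', group 1 = 'iv'; at [12:16] match 'coco', group 1 = 'co'.
`findall` collects group 1 from each match (3 total).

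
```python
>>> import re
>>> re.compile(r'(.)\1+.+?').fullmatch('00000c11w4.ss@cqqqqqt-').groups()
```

('0',)

`\1` has to match the exact text group 1 already captured.
`fullmatch` succeeds only if the pattern covers the string from start to end.
The match spans [0:22] → '00000c11w4.ss@cqqqqqt-'.
Captured: group 1 = '0'.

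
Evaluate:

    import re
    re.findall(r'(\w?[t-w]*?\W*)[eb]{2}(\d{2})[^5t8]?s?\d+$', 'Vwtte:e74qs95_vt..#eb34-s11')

This matches optionally a word character, then zero or more of a character in [t-w] (lazy), then zero or more of a non-word character (captured); then exactly 2 of one of [eb]; then exactly 2 of a digit (captured); then optionally any character except [5t8], then optionally a literal 's', then one or more of a digit; then anchored at the end.
Matches: at [13:27] match '_vt..#eb34-s11', groups = ('_vt..#', '34').
2 groups means the one result is a tuple of 2 captured strings — 1 here.

[('_vt..#', '34')]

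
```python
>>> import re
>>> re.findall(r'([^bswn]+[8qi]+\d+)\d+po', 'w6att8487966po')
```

['6att848796']

`findall` collects group 1 from the one match (1 total).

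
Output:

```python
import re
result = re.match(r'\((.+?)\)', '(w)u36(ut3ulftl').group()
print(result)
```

(w)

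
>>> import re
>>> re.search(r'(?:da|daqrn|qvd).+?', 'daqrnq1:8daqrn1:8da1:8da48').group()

Alternation isn't longest-match — the leftmost alternative that fits at this position is chosen.
`re.search` scans for the first position where the pattern succeeds.
The match spans [0:3] → 'daq'.

'daq'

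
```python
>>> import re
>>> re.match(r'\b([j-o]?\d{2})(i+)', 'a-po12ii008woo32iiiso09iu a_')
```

Pattern: a word boundary (`\b`, zero-width); then optionally a character in [j-o], then exactly 2 of a digit (captured); then one or more of a literal 'i' (captured).
With `match`, the pattern is implicitly anchored at the beginning.
Here the string doesn't start with a match, so the call returns None.

None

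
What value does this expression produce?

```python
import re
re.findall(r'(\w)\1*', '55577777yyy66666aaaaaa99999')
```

['5', '7', 'y', '6', 'a', '9']

After group 1 captures some text, `\1` only succeeds where that same text appears again.
Scanning left to right: at [0:3] match '555', group 1 = '5'; at [3:8] match '77777', group 1 = '7'; at [8:11] match 'yyy', group 1 = 'y'; at [11:16] match '66666', group 1 = '6'; at [16:22] match 'aaaaaa', group 1 = 'a'; ….
One capturing group, so `findall` returns just the captured substring from each match — 6 in all.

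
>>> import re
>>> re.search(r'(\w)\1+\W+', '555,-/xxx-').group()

'555,-/'

After group 1 captures some text, `\1` only succeeds where that same text appears again.
`re.search` scans for the first position where the pattern succeeds.
The match spans [0:6] → '555,-/'.
Captured: group 1 = '5'.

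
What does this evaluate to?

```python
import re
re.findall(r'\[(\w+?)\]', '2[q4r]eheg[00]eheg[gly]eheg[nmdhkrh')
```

Scanning left to right: at [1:6] match '[q4r]', group 1 = 'q4r'; at [10:14] match '[00]', group 1 = '00'; at [18:23] match '[gly]', group 1 = 'gly'.
With a single group, `findall` returns only what that group captured — 3 items.

['q4r', '00', 'gly']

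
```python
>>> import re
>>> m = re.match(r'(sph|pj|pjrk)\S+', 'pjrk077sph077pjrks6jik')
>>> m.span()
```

`match` is anchored at position 0; if the pattern doesn't fit there, it returns None.
The match spans [0:22] → 'pjrk077sph077pjrks6jik'.

(0, 22)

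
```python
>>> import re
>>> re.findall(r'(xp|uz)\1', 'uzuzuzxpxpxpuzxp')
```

['uz', 'xp']

After group 1 captures some text, `\1` only succeeds where that same text appears again.
`findall` collects group 1 from each match (2 total).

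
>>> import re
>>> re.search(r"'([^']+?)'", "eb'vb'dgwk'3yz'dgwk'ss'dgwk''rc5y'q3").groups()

The match spans [2:6] → "'vb'".
Captured: group 1 = 'vb'.

('vb',)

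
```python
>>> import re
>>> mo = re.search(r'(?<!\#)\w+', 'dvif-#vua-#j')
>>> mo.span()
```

(0, 4)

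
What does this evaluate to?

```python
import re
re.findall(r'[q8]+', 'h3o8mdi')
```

['8']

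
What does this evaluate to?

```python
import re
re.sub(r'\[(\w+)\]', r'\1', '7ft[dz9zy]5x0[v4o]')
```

'7ftdz9zy5x0v4o'

Matches: at [3:10] → '[dz9zy]'; at [13:18] → '[v4o]'.
`\1` in the replacement pulls in group 1's text for each match.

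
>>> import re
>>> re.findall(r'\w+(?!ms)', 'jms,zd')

['jms', 'zd']

The negative lookahead/lookbehind blocks any match where the forbidden context is present.
Scanning left to right: at [0:3] → 'jms'; at [4:6] → 'zd'.
With no groups in the pattern, `findall` gives back each whole match — 2 here.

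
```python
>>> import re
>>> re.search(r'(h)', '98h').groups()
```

('h',)

The match spans [2:3] → 'h'.
Captured: group 1 = 'h'.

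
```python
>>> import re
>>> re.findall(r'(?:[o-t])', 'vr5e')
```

['r']

This matches a character in [o-t] (non-capturing group).
Scanning left to right: at [1:2] → 'r'.
No capturing groups, so `findall` returns the 1 full match string.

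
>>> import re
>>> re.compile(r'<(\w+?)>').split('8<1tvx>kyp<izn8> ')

With a capturing group present, the delimiter's captured portion is kept in the result list.

['8', '1tvx', 'kyp', 'izn8', ' ']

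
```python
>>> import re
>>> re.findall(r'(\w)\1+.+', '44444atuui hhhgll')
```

A backreference is literal: `\1` must see the identical characters the first group matched.
Because there's exactly one group, `findall` drops the full match and keeps group 1 from the one hit.

['4']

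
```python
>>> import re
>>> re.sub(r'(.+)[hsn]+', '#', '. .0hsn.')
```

Pattern: one or more of any character (captured); then one or more of one of [hsn].
Matches: at [0:7] → '. .0hsn'.
Every occurrence is swapped for '#'.

'#.'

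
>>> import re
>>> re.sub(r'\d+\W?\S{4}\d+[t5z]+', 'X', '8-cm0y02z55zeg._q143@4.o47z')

Pattern: one or more of a digit; then optionally a non-word character; then exactly 4 of a non-whitespace character, then one or more of a digit, then one or more of one of [t5z].
Matches: at [0:12] → '8-cm0y02z55z'; at [17:27] → '143@4.o47z'.
Every occurrence is swapped for 'X'.

'Xeg._qX'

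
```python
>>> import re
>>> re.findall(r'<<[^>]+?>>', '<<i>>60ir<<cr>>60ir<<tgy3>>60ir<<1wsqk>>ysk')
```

Since nothing is captured, `findall` lists the 4 matched substrings directly.

['<<i>>', '<<cr>>', '<<tgy3>>', '<<1wsqk>>']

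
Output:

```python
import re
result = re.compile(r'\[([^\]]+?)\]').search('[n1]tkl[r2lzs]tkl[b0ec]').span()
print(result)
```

The match spans [0:4] → '[n1]'.

(0, 4)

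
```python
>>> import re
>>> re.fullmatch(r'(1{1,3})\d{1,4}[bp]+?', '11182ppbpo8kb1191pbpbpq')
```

For `fullmatch`, every character of the input must be accounted for by the pattern.
Here there's no way to consume every character, so the call returns None.

None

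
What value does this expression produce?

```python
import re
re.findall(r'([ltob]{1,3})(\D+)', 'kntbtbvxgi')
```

Pattern: 1 to 3 of one of [ltob] (captured); then one or more of a non-digit (captured).
Walking the string: at [2:10] match 'tbtbvxgi', groups = ('tbt', 'bvxgi').
`findall` packs the 2 group values into a tuple for every match.

[('tbt', 'bvxgi')]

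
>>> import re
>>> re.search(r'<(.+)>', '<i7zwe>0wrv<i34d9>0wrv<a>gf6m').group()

'<i7zwe>0wrv<i34d9>0wrv<a>'

`search` walks the string left to right and returns the first match it finds.
The match spans [0:25] → '<i7zwe>0wrv<i34d9>0wrv<a>'.
Captured: group 1 = 'i7zwe>0wrv<i34d9>0wrv<a'.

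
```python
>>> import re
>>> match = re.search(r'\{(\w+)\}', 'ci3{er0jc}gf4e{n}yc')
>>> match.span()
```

(3, 10)

Unlike `match`, `search` isn't anchored — it looks for the pattern anywhere in the string.
The match spans [3:10] → '{er0jc}'.
Captured: group 1 = 'er0jc'.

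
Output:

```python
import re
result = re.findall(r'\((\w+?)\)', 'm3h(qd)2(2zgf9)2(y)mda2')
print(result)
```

Scanning left to right: at [3:7] match '(qd)', group 1 = 'qd'; at [8:15] match '(2zgf9)', group 1 = '2zgf9'; at [16:19] match '(y)', group 1 = 'y'.
`findall` collects group 1 from each match (3 total).

['qd', '2zgf9', 'y']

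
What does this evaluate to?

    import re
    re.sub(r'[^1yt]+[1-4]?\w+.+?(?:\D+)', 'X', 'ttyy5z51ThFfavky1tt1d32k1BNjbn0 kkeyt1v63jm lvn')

Every occurrence is swapped for 'X'.

'ttyyX1X'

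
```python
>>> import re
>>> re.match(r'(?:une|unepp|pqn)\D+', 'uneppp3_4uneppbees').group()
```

`match` is anchored at position 0; if the pattern doesn't fit there, it returns None.
The match spans [0:6] → 'uneppp'.

'uneppp'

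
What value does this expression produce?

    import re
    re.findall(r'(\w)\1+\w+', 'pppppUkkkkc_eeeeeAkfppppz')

['p']

After group 1 captures some text, `\1` only succeeds where that same text appears again.
Scanning left to right: at [0:25] match 'pppppUkkkkc_eeeeeAkfppppz', group 1 = 'p'.
`findall` collects group 1 from the one match (1 total).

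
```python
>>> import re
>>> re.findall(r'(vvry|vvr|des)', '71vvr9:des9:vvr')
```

['vvr', 'des', 'vvr']

Walking the string: at [2:5] match 'vvr', group 1 = 'vvr'; at [7:10] match 'des', group 1 = 'des'; at [12:15] match 'vvr', group 1 = 'vvr'.
One capturing group, so `findall` returns just the captured substring from each match — 3 in all.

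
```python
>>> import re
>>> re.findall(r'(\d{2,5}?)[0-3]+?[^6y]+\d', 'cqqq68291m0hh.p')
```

Lazy quantifiers expand one character at a time until the remainder of the pattern can match.
`findall` collects group 1 from the one match (1 total).

['68']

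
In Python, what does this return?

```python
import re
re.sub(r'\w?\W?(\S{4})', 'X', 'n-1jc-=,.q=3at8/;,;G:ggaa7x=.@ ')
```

Pattern: optionally a word character, then optionally a non-word character; then exactly 4 of a non-whitespace character (captured).
Matches: at [0:6] → 'n-1jc-'; at [6:11] → '=,.q='; at [11:16] → '3at8/'; at [16:21] → ';,;G:'; at [21:26] → 'ggaa7'; ….
`sub` substitutes 'X' at each match site.

'XXXXXX '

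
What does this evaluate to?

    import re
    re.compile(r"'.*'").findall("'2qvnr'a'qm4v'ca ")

["'2qvnr'a'qm4v'"]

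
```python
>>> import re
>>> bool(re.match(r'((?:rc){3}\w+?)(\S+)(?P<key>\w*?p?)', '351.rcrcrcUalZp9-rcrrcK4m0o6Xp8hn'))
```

False

`match` is anchored at position 0; if the pattern doesn't fit there, it returns None.
Here position 0 doesn't satisfy it, so the call returns None, and `bool(None)` is False.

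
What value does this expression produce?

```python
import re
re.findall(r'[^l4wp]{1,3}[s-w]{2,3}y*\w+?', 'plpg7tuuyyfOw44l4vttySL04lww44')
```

['g7tuuyyf', 'vttyS']

Lazy quantifiers expand one character at a time until the remainder of the pattern can match.
No capturing groups, so `findall` returns the 2 full match strings.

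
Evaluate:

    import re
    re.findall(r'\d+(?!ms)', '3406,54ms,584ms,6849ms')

The negative lookaround is zero-width — it rules out positions where the adjacent text would match, without consuming anything.
Since nothing is captured, `findall` lists the 4 matched substrings directly.

['3406', '5', '58', '684']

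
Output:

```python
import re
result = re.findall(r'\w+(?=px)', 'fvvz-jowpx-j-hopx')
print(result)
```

Lookahead/lookbehind check context without consuming it, so the matched span excludes the asserted characters.
Since nothing is captured, `findall` lists the 2 matched substrings directly.

['jow', 'ho']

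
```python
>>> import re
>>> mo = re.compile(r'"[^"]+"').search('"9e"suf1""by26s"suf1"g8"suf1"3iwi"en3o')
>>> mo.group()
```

`re.search` scans for the first position where the pattern succeeds.
The match spans [0:4] → '"9e"'.

'"9e"'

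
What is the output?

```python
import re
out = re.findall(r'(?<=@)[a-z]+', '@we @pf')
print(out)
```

The lookaround is zero-width — it requires the adjacent text to match without consuming it, so the asserted text isn't part of the match.
Scanning left to right: at [1:3] → 'we'; at [5:7] → 'pf'.
With no groups in the pattern, `findall` gives back each whole match — 2 here.

['we', 'pf']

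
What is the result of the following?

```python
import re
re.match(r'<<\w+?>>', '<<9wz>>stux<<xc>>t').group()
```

'<<9wz>>'

With `match`, the pattern is implicitly anchored at the beginning.
The match spans [0:7] → '<<9wz>>'.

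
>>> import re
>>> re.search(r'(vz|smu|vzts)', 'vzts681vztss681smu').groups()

('vz',)

Branches in `(...|...)` are attempted left-to-right; the first branch that allows the whole pattern to succeed is taken.
`search` walks the string left to right and returns the first match it finds.
The match spans [0:2] → 'vz'.
Captured: group 1 = 'vz'.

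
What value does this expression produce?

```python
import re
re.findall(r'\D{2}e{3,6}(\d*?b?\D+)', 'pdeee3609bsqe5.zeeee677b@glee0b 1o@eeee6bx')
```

['3609bsqe', '677b@glee', '6bx']

This matches exactly 2 of a non-digit; then 3 to 6 of a literal 'e'; then zero or more of a digit (lazy), then optionally a literal 'b', then one or more of a non-digit (captured).
Scanning left to right: at [0:13] match 'pdeee3609bsqe', group 1 = '3609bsqe'; at [14:29] match '.zeeee677b@glee', group 1 = '677b@glee'; at [33:42] match 'o@eeee6bx', group 1 = '6bx'.
Because there's exactly one group, `findall` drops the full match and keeps group 1 from each hit.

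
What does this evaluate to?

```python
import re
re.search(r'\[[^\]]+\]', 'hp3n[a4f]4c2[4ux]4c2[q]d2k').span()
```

(4, 9)

Unlike `match`, `search` isn't anchored — it looks for the pattern anywhere in the string.
The match spans [4:9] → '[a4f]'.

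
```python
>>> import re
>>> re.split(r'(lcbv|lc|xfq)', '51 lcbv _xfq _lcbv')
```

['51 ', 'lcbv', ' _', 'xfq', ' _', 'lcbv', '']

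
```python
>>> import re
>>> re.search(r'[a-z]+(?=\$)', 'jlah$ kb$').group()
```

'jlah'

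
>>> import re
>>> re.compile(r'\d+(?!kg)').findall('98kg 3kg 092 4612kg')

A negative assertion filters positions out without eating any characters.
No capturing groups, so `findall` returns the 3 full match strings.

['9', '092', '461']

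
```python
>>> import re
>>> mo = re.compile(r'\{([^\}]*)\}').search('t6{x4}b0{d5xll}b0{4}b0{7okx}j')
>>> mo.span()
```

(2, 6)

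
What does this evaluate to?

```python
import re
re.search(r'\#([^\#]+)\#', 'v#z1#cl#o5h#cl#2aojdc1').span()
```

(1, 5)

The match spans [1:5] → '#z1#'.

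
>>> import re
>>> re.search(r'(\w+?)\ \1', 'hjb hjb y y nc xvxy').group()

A backreference is literal: `\1` must see the identical characters the first group matched.
The match spans [0:7] → 'hjb hjb'.

'hjb hjb'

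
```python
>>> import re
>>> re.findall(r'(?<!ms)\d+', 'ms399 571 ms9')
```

['99', '571']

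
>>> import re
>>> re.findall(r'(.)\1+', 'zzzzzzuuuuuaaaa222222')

['z', 'u', 'a', '2']

`\1` is not a pattern — it's the concrete string captured by group 1, re-applied verbatim.
Matches: at [0:6] match 'zzzzzz', group 1 = 'z'; at [6:11] match 'uuuuu', group 1 = 'u'; at [11:15] match 'aaaa', group 1 = 'a'; at [15:21] match '222222', group 1 = '2'.
Because there's exactly one group, `findall` drops the full match and keeps group 1 from each hit.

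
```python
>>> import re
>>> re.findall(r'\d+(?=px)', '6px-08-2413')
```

['6']

The `(?=…)`/`(?<=…)` assertion just peeks at neighbouring text; it doesn't advance the match position.
With no groups in the pattern, `findall` gives back each whole match — 1 here.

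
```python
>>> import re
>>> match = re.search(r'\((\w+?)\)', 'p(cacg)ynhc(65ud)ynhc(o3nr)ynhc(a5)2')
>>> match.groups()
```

('cacg',)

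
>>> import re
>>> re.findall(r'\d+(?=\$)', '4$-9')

['4']

The lookaround is zero-width — it requires the adjacent text to match without consuming it, so the asserted text isn't part of the match.
Walking the string: at [0:1] → '4'.
Since nothing is captured, `findall` lists the 1 matched substring directly.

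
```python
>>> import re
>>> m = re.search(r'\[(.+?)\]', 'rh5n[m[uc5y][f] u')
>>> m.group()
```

`search` walks the string left to right and returns the first match it finds.
The match spans [4:12] → '[m[uc5y]'.
Captured: group 1 = 'm[uc5y'.

'[m[uc5y]'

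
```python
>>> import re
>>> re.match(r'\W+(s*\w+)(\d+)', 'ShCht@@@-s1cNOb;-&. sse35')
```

None

With `match`, the pattern is implicitly anchored at the beginning.
Here the string doesn't start with a match, so the call returns None.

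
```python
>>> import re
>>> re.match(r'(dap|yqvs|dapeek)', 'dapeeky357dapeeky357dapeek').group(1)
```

'dap'

The match spans [0:3] → 'dap'.
Captured: group 1 = 'dap'.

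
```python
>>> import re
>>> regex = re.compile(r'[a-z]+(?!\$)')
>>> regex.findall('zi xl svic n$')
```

['zi', 'xl', 'svic']

`(?!…)`/`(?<!…)` only lets a position through if the neighbouring text does NOT match; no characters are consumed.
With no groups in the pattern, `findall` gives back each whole match — 3 here.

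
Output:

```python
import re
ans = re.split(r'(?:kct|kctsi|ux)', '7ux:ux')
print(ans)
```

['7', ':', '']

Matches to split on: at [1:3] → 'ux'; at [4:6] → 'ux'.
The string is cut at each match, leaving 3 pieces.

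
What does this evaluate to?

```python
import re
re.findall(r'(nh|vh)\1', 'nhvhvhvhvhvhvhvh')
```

['vh', 'vh', 'vh']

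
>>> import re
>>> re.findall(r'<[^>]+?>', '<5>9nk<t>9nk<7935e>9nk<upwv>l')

['<5>', '<t>', '<7935e>', '<upwv>']

`findall` yields the raw match text (4 of them) because the pattern has no groups.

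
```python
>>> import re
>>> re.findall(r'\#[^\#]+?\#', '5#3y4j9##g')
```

['#3y4j9#']

With no groups in the pattern, `findall` gives back each whole match — 1 here.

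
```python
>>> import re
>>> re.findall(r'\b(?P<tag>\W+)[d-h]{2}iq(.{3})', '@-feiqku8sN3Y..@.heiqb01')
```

This matches a word boundary (`\b`, zero-width); then one or more of a non-word character (captured as 'tag'); then exactly 2 of a character in [d-h], then the literal 'iq'; then exactly 3 of any character (captured).
Matches: at [13:24] match '..@.heiqb01', groups = ('..@.', 'b01').
2 groups means the one result is a tuple of 2 captured strings — 1 here.

[('..@.', 'b01')]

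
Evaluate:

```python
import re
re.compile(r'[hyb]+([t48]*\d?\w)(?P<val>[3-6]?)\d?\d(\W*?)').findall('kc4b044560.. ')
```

[('04', '4', '')]

Pattern: one or more of one of [hyb]; then zero or more of one of [t48], then optionally a digit, then a word character (captured); then optionally a character in [3-6] (captured as 'val'); then optionally a digit, then a digit; then zero or more of a non-word character (lazy) (captured).
Scanning left to right: at [3:9] match 'b04456', groups = ('04', '4', '').
With 3 capturing groups, `findall` returns a 3-tuple per match.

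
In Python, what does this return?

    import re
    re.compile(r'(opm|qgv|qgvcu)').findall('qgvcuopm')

['qgv', 'opm']

`|` is ordered: at each position the engine commits to the first alternative that works.
One capturing group, so `findall` returns just the captured substring from each match — 2 in all.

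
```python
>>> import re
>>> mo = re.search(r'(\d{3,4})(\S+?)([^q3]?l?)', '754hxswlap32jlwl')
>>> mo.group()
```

Pattern: 3 to 4 of a digit (captured); then one or more of a non-whitespace character (lazy) (captured); then optionally any character except [q3], then optionally the literal 'l' (captured).
The `?` after the quantifier makes it lazy — it takes as little as possible before letting the rest of the pattern try.
`search` walks the string left to right and returns the first match it finds.
The match spans [0:5] → '754hx'.
Captured: group 1 = '754', group 2 = 'h', group 3 = 'x'.

'754hx'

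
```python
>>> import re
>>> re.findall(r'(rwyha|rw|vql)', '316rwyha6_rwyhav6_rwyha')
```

['rwyha', 'rwyha', 'rwyha']

`|` is ordered: at each position the engine commits to the first alternative that works.
`findall` collects group 1 from each match (3 total).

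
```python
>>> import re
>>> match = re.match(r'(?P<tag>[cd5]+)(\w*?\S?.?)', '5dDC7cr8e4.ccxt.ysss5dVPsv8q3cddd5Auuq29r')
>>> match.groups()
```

The match spans [0:4] → '5dDC'.
Captured: group 1 = '5d', group 2 = 'DC'.

('5d', 'DC')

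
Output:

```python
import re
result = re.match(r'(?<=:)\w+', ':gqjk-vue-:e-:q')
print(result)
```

None

The `(?=…)`/`(?<=…)` assertion just peeks at neighbouring text; it doesn't advance the match position.
`re.match` won't scan ahead — the pattern has to work from the very first character.
Here position 0 doesn't satisfy it, so the call returns None.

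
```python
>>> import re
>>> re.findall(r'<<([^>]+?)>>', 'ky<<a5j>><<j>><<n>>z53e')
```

['a5j', 'j', 'n']

Matches: at [2:9] match '<<a5j>>', group 1 = 'a5j'; at [9:14] match '<<j>>', group 1 = 'j'; at [14:19] match '<<n>>', group 1 = 'n'.
`findall` collects group 1 from each match (3 total).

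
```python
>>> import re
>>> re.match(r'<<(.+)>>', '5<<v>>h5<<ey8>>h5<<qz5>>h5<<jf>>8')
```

`re.match` only tries the pattern at the start of the string.
Here the string doesn't start with a match, so the call returns None.

None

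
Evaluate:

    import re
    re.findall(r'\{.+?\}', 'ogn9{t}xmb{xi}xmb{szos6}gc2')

With the lazy modifier that quantifier settles for the fewest repetitions that let the rest of the pattern succeed (the atoms after it are unaffected and can still be greedy).
Scanning left to right: at [4:7] → '{t}'; at [10:14] → '{xi}'; at [17:24] → '{szos6}'.
Since nothing is captured, `findall` lists the 3 matched substrings directly.

['{t}', '{xi}', '{szos6}']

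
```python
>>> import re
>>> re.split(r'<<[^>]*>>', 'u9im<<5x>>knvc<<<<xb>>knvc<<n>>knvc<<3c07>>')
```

['u9im', 'knvc', 'knvc', 'knvc', '']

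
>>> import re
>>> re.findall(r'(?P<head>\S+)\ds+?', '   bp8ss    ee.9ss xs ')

['bp', 'ee.']

The pattern matches one or more of a non-whitespace character (captured as 'head'); then a digit, then one or more of the literal 's' (lazy).
Because there's exactly one group, `findall` drops the full match and keeps group 1 from each hit.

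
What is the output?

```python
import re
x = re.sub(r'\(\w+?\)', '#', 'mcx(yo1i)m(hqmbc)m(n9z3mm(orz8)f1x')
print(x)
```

Matches: at [3:9] → '(yo1i)'; at [10:17] → '(hqmbc)'; at [25:31] → '(orz8)'.
Every occurrence is swapped for '#'.

mcx#m#m(n9z3mm#f1x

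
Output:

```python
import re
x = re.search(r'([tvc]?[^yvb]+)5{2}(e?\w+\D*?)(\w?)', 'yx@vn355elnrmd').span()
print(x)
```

The pattern matches optionally one of [tvc], then one or more of any character except [yvb] (captured); then exactly 2 of a literal '5'; then optionally the literal 'e', then one or more of a word character, then zero or more of a non-digit (lazy) (captured); then optionally a word character (captured).
The match spans [3:14] → 'vn355elnrmd'.

(3, 14)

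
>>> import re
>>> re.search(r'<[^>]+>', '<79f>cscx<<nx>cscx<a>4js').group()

'<79f>'

The match spans [0:5] → '<79f>'.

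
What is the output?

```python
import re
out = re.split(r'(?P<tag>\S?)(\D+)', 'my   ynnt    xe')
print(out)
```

['', 'm', 'y   ynnt    xe', '']

This matches optionally a non-whitespace character (captured as 'tag'); then one or more of a non-digit (captured).
Matches to split on: at [0:15] → 'my   ynnt    xe'.
The group in the pattern means `split` returns the separators' captures alongside the pieces.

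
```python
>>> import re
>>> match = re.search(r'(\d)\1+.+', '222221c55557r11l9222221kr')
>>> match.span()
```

(0, 25)

`\1` is not a pattern — it's the concrete string captured by group 1, re-applied verbatim.
The match spans [0:25] → '222221c55557r11l9222221kr'.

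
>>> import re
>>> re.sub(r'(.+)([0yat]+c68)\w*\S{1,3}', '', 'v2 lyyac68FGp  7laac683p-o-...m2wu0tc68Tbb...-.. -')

Pattern: one or more of any character (captured); then one or more of one of [0yat], then the literal 'c68' (captured); then zero or more of a word character, then 1 to 3 of a non-whitespace character.
Every occurrence is swapped for ''.

'-.. -'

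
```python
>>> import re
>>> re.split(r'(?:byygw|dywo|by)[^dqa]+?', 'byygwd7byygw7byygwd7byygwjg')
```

Branches in `(...|...)` are attempted left-to-right; the first branch that allows the whole pattern to succeed is taken.
`split` removes every match and returns the 5 fragments in between.

['', 'gwd7', '', 'gwd7', 'g']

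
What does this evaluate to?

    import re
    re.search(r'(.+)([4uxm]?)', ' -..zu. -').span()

(0, 9)

This matches one or more of any character (captured); then optionally one of [4uxm] (captured).
The match spans [0:9] → ' -..zu. -'.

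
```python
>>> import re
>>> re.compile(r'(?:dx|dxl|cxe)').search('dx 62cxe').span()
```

(0, 2)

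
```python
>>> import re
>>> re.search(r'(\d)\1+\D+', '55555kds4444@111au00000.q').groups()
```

`\1` has to match the exact text group 1 already captured.
Unlike `match`, `search` isn't anchored — it looks for the pattern anywhere in the string.
The match spans [0:8] → '55555kds'.
Captured: group 1 = '5'.

('5',)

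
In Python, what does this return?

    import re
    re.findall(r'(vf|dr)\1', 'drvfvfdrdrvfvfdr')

['vf', 'dr', 'vf']

The backreference `\1` re-matches whatever the first group consumed, character for character.
Matches: at [2:6] match 'vfvf', group 1 = 'vf'; at [6:10] match 'drdr', group 1 = 'dr'; at [10:14] match 'vfvf', group 1 = 'vf'.
One capturing group, so `findall` returns just the captured substring from each match — 3 in all.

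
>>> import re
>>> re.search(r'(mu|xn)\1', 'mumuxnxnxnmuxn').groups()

('mu',)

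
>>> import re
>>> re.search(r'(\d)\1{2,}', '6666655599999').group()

'66666'

`\1` has to match the exact text group 1 already captured.
`re.search` scans for the first position where the pattern succeeds.
The match spans [0:5] → '66666'.
Captured: group 1 = '6'.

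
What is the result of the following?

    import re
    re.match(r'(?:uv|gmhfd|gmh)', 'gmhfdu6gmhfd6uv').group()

'gmhfd'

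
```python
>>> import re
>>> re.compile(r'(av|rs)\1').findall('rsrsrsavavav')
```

After group 1 captures some text, `\1` only succeeds where that same text appears again.
Matches: at [0:4] match 'rsrs', group 1 = 'rs'; at [6:10] match 'avav', group 1 = 'av'.
`findall` collects group 1 from each match (2 total).

['rs', 'av']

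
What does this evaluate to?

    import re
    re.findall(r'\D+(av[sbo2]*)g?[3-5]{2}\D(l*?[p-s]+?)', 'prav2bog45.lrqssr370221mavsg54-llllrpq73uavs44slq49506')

The `?` after the quantifier makes it lazy — it takes as little as possible before letting the rest of the pattern try.
2 groups means each result is a tuple of 2 captured strings — 3 here.

[('av2bo', 'lr'), ('avs', 'llllr'), ('avs', 'lq')]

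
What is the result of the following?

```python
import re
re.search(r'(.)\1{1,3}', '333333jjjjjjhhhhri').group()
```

The backreference `\1` re-matches whatever the first group consumed, character for character.
Unlike `match`, `search` isn't anchored — it looks for the pattern anywhere in the string.
The match spans [0:4] → '3333'.
Captured: group 1 = '3'.

'3333'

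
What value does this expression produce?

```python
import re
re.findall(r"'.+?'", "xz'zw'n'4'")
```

A non-greedy quantifier consumes as few characters as it can — just enough that the remainder of the pattern still matches from where it stops; whatever follows it matches normally.
Matches: at [2:6] → "'zw'"; at [7:10] → "'4'".
With no groups in the pattern, `findall` gives back each whole match — 2 here.

["'zw'", "'4'"]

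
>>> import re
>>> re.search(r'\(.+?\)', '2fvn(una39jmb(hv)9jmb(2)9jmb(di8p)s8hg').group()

A `+?`/`*?`/`{m,n}?` starts at its minimum and grows only as far as needed for what follows to match.
`search` walks the string left to right and returns the first match it finds.
The match spans [4:17] → '(una39jmb(hv)'.

'(una39jmb(hv)'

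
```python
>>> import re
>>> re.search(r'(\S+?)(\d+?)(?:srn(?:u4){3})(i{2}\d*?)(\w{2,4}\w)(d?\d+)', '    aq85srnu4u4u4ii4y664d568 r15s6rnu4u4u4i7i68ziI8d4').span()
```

This matches one or more of a non-whitespace character (lazy) (captured); then one or more of a digit (lazy) (captured); then the literal 'srn', then the literal 'u4' repeated 3 times (non-capturing group); then exactly 2 of the literal 'i', then zero or more of a digit (lazy) (captured); then 2 to 4 of a word character, then a word character (captured); then optionally a literal 'd', then one or more of a digit (captured).
Unlike `match`, `search` isn't anchored — it looks for the pattern anywhere in the string.
The match spans [4:28] → 'aq85srnu4u4u4ii4y664d568'.
Captured: group 1 = 'aq', group 2 = '85', group 3 = 'ii', group 4 = '4y664', group 5 = 'd568'.

(4, 28)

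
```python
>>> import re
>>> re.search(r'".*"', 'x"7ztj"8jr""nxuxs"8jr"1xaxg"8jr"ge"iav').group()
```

'"7ztj"8jr""nxuxs"8jr"1xaxg"8jr"ge"'

`re.search` tries every starting position until one works.
The match spans [1:35] → '"7ztj"8jr""nxuxs"8jr"1xaxg"8jr"ge"'.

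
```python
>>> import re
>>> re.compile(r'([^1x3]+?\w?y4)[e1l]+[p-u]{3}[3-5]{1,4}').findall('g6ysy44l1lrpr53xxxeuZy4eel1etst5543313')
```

The pattern matches one or more of any character except [1x3] (lazy), then optionally a word character, then the literal 'y4' (captured); then one or more of one of [e1l], then exactly 3 of a character in [p-u], then 1 to 4 of a character in [3-5].
Matches: at [18:35] match 'euZy4eel1etst5543', group 1 = 'euZy4'.
`findall` collects group 1 from the one match (1 total).

['euZy4']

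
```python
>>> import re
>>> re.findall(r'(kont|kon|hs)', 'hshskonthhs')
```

Branches in `(...|...)` are attempted left-to-right; the first branch that allows the whole pattern to succeed is taken.
Walking the string: at [0:2] match 'hs', group 1 = 'hs'; at [2:4] match 'hs', group 1 = 'hs'; at [4:8] match 'kont', group 1 = 'kont'; at [9:11] match 'hs', group 1 = 'hs'.
With a single group, `findall` returns only what that group captured — 4 items.

['hs', 'hs', 'kont', 'hs']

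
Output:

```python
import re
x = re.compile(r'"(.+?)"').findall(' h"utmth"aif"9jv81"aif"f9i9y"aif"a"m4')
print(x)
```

With the lazy modifier that quantifier settles for the fewest repetitions that let the rest of the pattern succeed (the atoms after it are unaffected and can still be greedy).
Scanning left to right: at [2:9] match '"utmth"', group 1 = 'utmth'; at [12:19] match '"9jv81"', group 1 = '9jv81'; at [22:29] match '"f9i9y"', group 1 = 'f9i9y'; at [32:35] match '"a"', group 1 = 'a'.
Because there's exactly one group, `findall` drops the full match and keeps group 1 from each hit.

['utmth', '9jv81', 'f9i9y', 'a']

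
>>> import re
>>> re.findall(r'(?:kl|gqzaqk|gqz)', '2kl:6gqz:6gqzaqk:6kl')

Alternation tries branches left to right and keeps the first one that lets the overall match succeed at that position.
Since nothing is captured, `findall` lists the 4 matched substrings directly.

['kl', 'gqz', 'gqzaqk', 'kl']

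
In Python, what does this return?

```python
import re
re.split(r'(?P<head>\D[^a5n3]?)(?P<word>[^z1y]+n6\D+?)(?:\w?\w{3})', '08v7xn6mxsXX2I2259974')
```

['08', 'v7', 'xn6m', '2I2259974']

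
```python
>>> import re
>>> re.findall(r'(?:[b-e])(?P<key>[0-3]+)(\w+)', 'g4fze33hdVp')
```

The pattern matches a character in [b-e] (non-capturing group); then one or more of a character in [0-3] (captured as 'key'); then one or more of a word character (captured).
2 groups means the one result is a tuple of 2 captured strings — 1 here.

[('33', 'hdVp')]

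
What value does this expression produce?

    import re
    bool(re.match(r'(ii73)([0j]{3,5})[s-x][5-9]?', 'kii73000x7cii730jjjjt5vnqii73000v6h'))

False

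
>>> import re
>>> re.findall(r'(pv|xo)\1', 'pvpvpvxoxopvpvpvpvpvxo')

['pv', 'xo', 'pv', 'pv']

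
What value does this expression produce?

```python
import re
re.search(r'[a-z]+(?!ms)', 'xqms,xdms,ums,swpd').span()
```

(0, 4)

The negative lookaround is zero-width — it rules out positions where the adjacent text would match, without consuming anything.
The match spans [0:4] → 'xqms'.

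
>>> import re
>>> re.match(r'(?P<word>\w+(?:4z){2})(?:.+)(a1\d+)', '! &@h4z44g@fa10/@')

None

`re.match` won't scan ahead — the pattern has to work from the very first character.
Here the string doesn't start with a match, so the call returns None.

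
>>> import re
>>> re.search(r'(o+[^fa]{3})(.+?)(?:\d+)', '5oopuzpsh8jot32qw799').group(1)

The match spans [1:10] → 'oopuzpsh8'.
Captured: group 1 = 'oopuz', group 2 = 'psh'.

'oopuz'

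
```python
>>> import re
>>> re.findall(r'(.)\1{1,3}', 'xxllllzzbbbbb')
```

`\1` has to match the exact text group 1 already captured.
`findall` collects group 1 from each match (4 total).

['x', 'l', 'z', 'b']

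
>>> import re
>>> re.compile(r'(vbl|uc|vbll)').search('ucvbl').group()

`re.search` scans for the first position where the pattern succeeds.
The match spans [0:2] → 'uc'.
Captured: group 1 = 'uc'.

'uc'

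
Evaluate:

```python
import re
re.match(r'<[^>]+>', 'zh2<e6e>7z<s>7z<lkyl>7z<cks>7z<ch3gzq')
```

None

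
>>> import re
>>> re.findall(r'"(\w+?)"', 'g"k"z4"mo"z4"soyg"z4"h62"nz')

['k', 'mo', 'soyg', 'h62']

One capturing group, so `findall` returns just the captured substring from each match — 4 in all.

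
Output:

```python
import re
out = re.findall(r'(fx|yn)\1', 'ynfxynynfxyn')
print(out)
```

['yn']

The backreference `\1` re-matches whatever the first group consumed, character for character.
Walking the string: at [4:8] match 'ynyn', group 1 = 'yn'.
One capturing group, so `findall` returns just the captured substring from the one match — 1 in all.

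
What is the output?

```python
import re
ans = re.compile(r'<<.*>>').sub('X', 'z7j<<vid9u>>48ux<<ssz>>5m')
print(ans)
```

z7jX5m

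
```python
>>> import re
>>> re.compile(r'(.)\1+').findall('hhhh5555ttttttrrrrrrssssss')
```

['h', '5', 't', 'r', 's']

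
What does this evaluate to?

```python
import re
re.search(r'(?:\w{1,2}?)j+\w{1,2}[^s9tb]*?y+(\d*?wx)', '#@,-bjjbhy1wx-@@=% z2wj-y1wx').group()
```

'bjjbhy1wx'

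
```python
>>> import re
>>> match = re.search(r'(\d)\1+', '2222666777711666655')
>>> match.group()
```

After group 1 captures some text, `\1` only succeeds where that same text appears again.
The match spans [0:4] → '2222'.

'2222'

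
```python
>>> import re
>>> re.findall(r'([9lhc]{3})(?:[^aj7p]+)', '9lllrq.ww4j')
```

This matches exactly 3 of one of [9lhc] (captured); then one or more of any character except [aj7p] (non-capturing group).
Matches: at [0:10] match '9lllrq.ww4', group 1 = '9ll'.
One capturing group, so `findall` returns just the captured substring from the one match — 1 in all.

['9ll']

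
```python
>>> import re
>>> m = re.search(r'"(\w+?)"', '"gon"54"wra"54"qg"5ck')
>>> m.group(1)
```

'gon'

`search` walks the string left to right and returns the first match it finds.
The match spans [0:5] → '"gon"'.
Captured: group 1 = 'gon'.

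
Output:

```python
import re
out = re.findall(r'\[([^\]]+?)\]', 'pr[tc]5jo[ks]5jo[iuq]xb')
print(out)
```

Scanning left to right: at [2:6] match '[tc]', group 1 = 'tc'; at [9:13] match '[ks]', group 1 = 'ks'; at [16:21] match '[iuq]', group 1 = 'iuq'.
One capturing group, so `findall` returns just the captured substring from each match — 3 in all.

['tc', 'ks', 'iuq']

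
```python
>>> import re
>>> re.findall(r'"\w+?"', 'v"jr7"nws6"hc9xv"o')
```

['"jr7"', '"hc9xv"']

Matches: at [1:6] → '"jr7"'; at [10:17] → '"hc9xv"'.
Since nothing is captured, `findall` lists the 2 matched substrings directly.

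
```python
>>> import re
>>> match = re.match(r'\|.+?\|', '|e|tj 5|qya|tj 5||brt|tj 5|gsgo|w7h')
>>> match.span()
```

(0, 3)

Lazy quantifiers expand one character at a time until the remainder of the pattern can match.
`re.match` won't scan ahead — the pattern has to work from the very first character.
The match spans [0:3] → '|e|'.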